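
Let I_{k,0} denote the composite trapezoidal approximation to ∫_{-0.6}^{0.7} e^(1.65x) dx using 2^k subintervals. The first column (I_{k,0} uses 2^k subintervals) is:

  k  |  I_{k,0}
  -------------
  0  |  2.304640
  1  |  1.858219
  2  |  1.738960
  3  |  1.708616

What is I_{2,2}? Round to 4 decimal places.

I_{1,1} = (4·1.858219 − 2.304640) / 3 = 1.709412
I_{2,1} = (4·1.738960 − 1.858219) / 3 = 1.699207
I_{2,2} = (16·1.699207 − 1.709412) / 15 = 1.698527

1.6985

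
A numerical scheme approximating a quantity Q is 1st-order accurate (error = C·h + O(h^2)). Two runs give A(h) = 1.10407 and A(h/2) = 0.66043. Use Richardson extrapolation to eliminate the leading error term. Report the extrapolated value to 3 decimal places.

0.217

The leading error scales as h; refining by a factor of 2 reduces it by 2^1 = 2.
Extrapolated value = (2·A(h/2) − A(h)) / (2 − 1)
= (2·0.66043 − 1.10407) / 1
= 0.21679 / 1 = 0.21679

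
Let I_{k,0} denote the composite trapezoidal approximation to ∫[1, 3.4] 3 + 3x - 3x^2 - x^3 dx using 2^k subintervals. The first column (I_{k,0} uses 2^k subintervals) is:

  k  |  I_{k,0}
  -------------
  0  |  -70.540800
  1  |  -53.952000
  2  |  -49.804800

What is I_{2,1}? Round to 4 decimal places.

-48.4224

Richardson extrapolation on the trapezoidal column (denominator 4−1=3):
I_{2,1} = (4·(-49.804800) − (-53.952000)) / 3 = -48.422400
(Column j=1 coincides with Simpson's rule on the same nodes.)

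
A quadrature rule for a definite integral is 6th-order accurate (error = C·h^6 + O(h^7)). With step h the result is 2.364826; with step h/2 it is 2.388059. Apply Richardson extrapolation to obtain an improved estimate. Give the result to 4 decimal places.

The leading error scales as h^6; refining by a factor of 2 reduces it by 2^6 = 64.
Extrapolated value = (64·A(h/2) − A(h)) / (64 − 1)
= (64·2.388059 − 2.364826) / 63
= 150.470950 / 63 = 2.388428

2.3884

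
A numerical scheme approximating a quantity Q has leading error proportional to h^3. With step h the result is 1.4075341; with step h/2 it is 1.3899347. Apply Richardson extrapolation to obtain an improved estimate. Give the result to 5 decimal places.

1.38742

The leading error scales as h^3; refining by a factor of 2 reduces it by 2^3 = 8.
Extrapolated value = (8·A(h/2) − A(h)) / (8 − 1)
= (8·1.3899347 − 1.4075341) / 7
= 9.7119435 / 7 = 1.3874205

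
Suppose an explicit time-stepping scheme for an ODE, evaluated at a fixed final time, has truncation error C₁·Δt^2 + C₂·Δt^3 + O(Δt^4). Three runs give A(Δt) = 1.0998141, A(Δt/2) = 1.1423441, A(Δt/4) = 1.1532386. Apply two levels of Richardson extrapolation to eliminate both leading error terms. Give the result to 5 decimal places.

First eliminate the Δt^2 term (factor 2^2 = 4):
  B₁ = (4·1.1423441 − 1.0998141)/3 = 1.1565208
  B₂ = (4·1.1532386 − 1.1423441)/3 = 1.1568701
Then eliminate the Δt^3 term (factor 2^3 = 8):
  (8·1.1568701 − 1.1565208)/7 = 1.1569200

1.15692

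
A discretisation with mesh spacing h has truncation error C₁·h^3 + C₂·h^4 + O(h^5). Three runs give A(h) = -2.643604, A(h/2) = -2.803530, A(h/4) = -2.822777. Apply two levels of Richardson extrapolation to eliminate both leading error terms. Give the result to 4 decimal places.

-2.8255

First eliminate the h^3 term (factor 2^3 = 8):
  B₁ = (8·(-2.803530) − (-2.643604))/7 = -2.826377
  B₂ = (8·(-2.822777) − (-2.803530))/7 = -2.825527
Then eliminate the h^4 term (factor 2^4 = 16):
  (16·(-2.825527) − (-2.826377))/15 = -2.825470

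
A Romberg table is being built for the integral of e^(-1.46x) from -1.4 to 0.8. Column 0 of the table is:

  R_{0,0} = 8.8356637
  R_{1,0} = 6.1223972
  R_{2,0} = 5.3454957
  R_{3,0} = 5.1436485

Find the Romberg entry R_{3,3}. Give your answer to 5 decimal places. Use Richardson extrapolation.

5.07566

Richardson extrapolation on the trapezoidal column (denominator 4−1=3):
R_{1,1} = (4·6.1223972 − 8.8356637) / 3 = 5.2179750
R_{2,1} = (4·5.3454957 − 6.1223972) / 3 = 5.0865285
R_{3,1} = (4·5.1436485 − 5.3454957) / 3 = 5.0763661
R_{2,2} = (16·5.0865285 − 5.2179750) / 15 = 5.0777654
R_{3,2} = (16·5.0763661 − 5.0865285) / 15 = 5.0756886
R_{3,3} = 5.0756886 + (5.0756886 − 5.0777654)/63 = 5.0756556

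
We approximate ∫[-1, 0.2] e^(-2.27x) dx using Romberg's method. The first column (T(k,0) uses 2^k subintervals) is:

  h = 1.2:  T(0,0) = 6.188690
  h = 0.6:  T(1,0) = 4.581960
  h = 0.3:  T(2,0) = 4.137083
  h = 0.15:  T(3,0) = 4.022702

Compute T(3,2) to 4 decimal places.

Richardson extrapolation on the trapezoidal column (denominator 4−1=3):
T(2,1) = 4.137083 + (4.137083 − 4.581960)/3 = 3.988791
T(3,1) = (4·4.022702 − 4.137083) / 3 = 3.984575
T(3,2) = (16·3.984575 − 3.988791) / 15 = 3.984294

3.9843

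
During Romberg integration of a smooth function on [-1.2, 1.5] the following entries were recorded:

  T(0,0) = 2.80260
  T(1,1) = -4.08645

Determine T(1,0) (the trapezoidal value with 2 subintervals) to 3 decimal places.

-2.364

From T(1,1) = (4·T(1,0) − T(0,0))/3, solve for T(1,0):
4·T(1,0) = 3·(-4.08645) + 2.80260 = -9.45675
T(1,0) = -2.36419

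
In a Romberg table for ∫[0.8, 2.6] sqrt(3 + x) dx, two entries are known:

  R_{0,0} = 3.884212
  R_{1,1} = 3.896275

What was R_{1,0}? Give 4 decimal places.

3.8933

From R_{1,1} = (4·R_{1,0} − R_{0,0})/3, solve for R_{1,0}:
4·R_{1,0} = 3·3.896275 + 3.884212 = 15.573037
R_{1,0} = 3.893259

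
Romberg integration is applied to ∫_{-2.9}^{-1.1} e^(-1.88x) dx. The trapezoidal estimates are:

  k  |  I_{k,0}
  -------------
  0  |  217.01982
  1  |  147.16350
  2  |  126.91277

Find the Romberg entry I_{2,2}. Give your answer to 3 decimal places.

Richardson extrapolation on the trapezoidal column (denominator 4−1=3):
I_{1,1} = 147.16350 + (147.16350 − 217.01982)/3 = 123.87806
I_{2,1} = 126.91277 + (126.91277 − 147.16350)/3 = 120.16253
I_{2,2} = 120.16253 + (120.16253 − 123.87806)/15 = 119.91483

119.915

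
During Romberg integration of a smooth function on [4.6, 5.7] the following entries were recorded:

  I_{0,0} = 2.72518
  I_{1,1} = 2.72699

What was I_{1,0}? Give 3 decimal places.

2.727

From I_{1,1} = (4·I_{1,0} − I_{0,0})/3, solve for I_{1,0}:
4·I_{1,0} = 3·2.72699 + 2.72518 = 10.90615
I_{1,0} = 2.72654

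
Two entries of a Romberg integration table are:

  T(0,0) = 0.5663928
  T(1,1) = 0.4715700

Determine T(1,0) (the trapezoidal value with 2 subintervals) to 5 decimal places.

From T(1,1) = (4·T(1,0) − T(0,0))/3, solve for T(1,0):
4·T(1,0) = 3·0.4715700 + 0.5663928 = 1.9811028
T(1,0) = 0.4952757

0.49528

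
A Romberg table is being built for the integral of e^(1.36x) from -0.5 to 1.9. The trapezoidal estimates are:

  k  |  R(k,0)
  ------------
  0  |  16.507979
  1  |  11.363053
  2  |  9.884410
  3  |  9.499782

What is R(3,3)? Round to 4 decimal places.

R(1,1) = 11.363053 + (11.363053 − 16.507979)/3 = 9.648078
R(2,1) = (4·9.884410 − 11.363053) / 3 = 9.391529
R(3,1) = 9.499782 + (9.499782 − 9.884410)/3 = 9.371573
R(2,2) = (16·9.391529 − 9.648078) / 15 = 9.374426
R(3,2) = 9.371573 + (9.371573 − 9.391529)/15 = 9.370243
R(3,3) = 9.370243 + (9.370243 − 9.374426)/63 = 9.370177

9.3702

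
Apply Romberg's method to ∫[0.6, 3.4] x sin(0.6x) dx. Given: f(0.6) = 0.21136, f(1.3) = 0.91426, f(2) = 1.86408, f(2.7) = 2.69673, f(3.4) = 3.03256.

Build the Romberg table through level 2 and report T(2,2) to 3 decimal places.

T(0,0) (trapezoid, 1 panel, h=2.8000): 4.54149
T(1,0) (trapezoid, 2 panels, h=1.4000): 4.88046
T(2,0) (trapezoid, 4 panels, h=0.7000): 4.96792
T(1,1) = 4.88046 + (4.88046 − 4.54149)/3 = 4.99345
T(2,1) = 4.96792 + (4.96792 − 4.88046)/3 = 4.99707
T(2,2) = 4.99707 + (4.99707 − 4.99345)/15 = 4.99731

4.997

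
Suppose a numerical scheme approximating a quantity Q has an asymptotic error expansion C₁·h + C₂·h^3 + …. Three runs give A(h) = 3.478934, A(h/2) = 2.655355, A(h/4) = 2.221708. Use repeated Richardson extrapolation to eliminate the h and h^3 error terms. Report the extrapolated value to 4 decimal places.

First eliminate the h term (factor 2^1 = 2):
  B₁ = (2·2.655355 − 3.478934)/1 = 1.831776
  B₂ = (2·2.221708 − 2.655355)/1 = 1.788061
Then eliminate the h^3 term (factor 2^3 = 8):
  (8·1.788061 − 1.831776)/7 = 1.781816

1.7818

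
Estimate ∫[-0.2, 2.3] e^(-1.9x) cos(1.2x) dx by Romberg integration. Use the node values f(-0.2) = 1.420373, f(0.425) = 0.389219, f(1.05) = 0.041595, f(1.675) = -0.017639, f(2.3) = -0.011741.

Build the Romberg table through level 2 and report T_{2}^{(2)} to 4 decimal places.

T_{0}^{(0)} (trapezoid, 1 panel, h=2.5000): 1.760790
T_{1}^{(0)} (trapezoid, 2 panels, h=1.2500): 0.932389
T_{2}^{(0)} (trapezoid, 4 panels, h=0.6250): 0.698432
T_{1}^{(1)} = 0.932389 + (0.932389 − 1.760790)/3 = 0.656255
T_{2}^{(1)} = 0.698432 + (0.698432 − 0.932389)/3 = 0.620446
T_{2}^{(2)} = 0.620446 + (0.620446 − 0.656255)/15 = 0.618059

0.6181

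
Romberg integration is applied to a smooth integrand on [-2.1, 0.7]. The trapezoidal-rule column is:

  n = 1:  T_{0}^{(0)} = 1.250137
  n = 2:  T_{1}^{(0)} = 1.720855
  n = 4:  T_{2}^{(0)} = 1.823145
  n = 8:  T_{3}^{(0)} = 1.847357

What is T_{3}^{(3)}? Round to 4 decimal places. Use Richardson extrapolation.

Richardson extrapolation on the trapezoidal column (denominator 4−1=3):
T_{1}^{(1)} = (4·1.720855 − 1.250137) / 3 = 1.877761
T_{2}^{(1)} = (4·1.823145 − 1.720855) / 3 = 1.857242
T_{3}^{(1)} = 1.847357 + (1.847357 − 1.823145)/3 = 1.855428
T_{2}^{(2)} = 1.857242 + (1.857242 − 1.877761)/15 = 1.855874
T_{3}^{(2)} = (16·1.855428 − 1.857242) / 15 = 1.855307
T_{3}^{(3)} = 1.855307 + (1.855307 − 1.855874)/63 = 1.855298

1.8553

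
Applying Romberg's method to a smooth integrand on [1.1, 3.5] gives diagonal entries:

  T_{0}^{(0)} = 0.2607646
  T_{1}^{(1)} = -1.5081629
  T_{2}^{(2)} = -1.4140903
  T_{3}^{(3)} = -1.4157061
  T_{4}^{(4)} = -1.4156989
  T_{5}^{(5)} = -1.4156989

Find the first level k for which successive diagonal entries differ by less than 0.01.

|T_{1}^{(1)} − T_{0}^{(0)}| = 1.7689275 ≥ 0.01
|T_{2}^{(2)} − T_{1}^{(1)}| = 0.0940726 ≥ 0.01
|T_{3}^{(3)} − T_{2}^{(2)}| = 0.0016158 < 0.01

k = 3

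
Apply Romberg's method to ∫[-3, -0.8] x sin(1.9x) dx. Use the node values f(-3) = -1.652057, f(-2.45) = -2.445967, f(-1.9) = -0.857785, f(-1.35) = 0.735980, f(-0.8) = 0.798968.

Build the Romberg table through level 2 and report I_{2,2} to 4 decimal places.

-1.7352

I_{0,0} (trapezoid, 1 panel, h=2.2000): -0.938398
I_{1,0} (trapezoid, 2 panels, h=1.1000): -1.412762
I_{2,0} (trapezoid, 4 panels, h=0.5500): -1.646874
I_{1,1} = -1.412762 + (-1.412762 − (-0.938398))/3 = -1.570883
I_{2,1} = -1.646874 + (-1.646874 − (-1.412762))/3 = -1.724911
I_{2,2} = -1.724911 + (-1.724911 − (-1.570883))/15 = -1.735180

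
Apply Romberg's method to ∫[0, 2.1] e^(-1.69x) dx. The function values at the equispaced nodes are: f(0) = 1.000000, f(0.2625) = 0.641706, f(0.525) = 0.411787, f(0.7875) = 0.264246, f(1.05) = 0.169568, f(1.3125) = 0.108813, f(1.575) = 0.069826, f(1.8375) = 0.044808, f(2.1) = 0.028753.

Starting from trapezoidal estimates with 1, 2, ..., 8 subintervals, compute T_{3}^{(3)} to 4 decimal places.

T_{0}^{(0)} (trapezoid, 1 panel, h=2.1000): 1.080191
T_{1}^{(0)} (trapezoid, 2 panels, h=1.0500): 0.718142
T_{2}^{(0)} (trapezoid, 4 panels, h=0.5250): 0.611918
T_{3}^{(0)} (trapezoid, 8 panels, h=0.2625): 0.584097
T_{1}^{(1)} = 0.718142 + (0.718142 − 1.080191)/3 = 0.597459
T_{2}^{(1)} = 0.611918 + (0.611918 − 0.718142)/3 = 0.576510
T_{3}^{(1)} = 0.584097 + (0.584097 − 0.611918)/3 = 0.574823
T_{2}^{(2)} = 0.576510 + (0.576510 − 0.597459)/15 = 0.575113
T_{3}^{(2)} = 0.574823 + (0.574823 − 0.576510)/15 = 0.574711
T_{3}^{(3)} = 0.574711 + (0.574711 − 0.575113)/63 = 0.574705

0.5747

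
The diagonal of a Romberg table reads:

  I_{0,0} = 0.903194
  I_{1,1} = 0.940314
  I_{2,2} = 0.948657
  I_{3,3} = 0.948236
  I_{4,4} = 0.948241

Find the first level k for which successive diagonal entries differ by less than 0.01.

k = 2

|I_{1,1} − I_{0,0}| = 0.037120 ≥ 0.01
|I_{2,2} − I_{1,1}| = 0.008343 < 0.01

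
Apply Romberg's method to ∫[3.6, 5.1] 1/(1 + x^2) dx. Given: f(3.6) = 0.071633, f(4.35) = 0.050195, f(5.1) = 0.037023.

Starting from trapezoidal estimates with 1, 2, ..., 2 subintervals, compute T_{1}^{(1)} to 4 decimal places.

0.0774

T_{0}^{(0)} (trapezoid, 1 panel, h=1.5000): 0.081492
T_{1}^{(0)} (trapezoid, 2 panels, h=0.7500): 0.078392
T_{1}^{(1)} = 0.078392 + (0.078392 − 0.081492)/3 = 0.077359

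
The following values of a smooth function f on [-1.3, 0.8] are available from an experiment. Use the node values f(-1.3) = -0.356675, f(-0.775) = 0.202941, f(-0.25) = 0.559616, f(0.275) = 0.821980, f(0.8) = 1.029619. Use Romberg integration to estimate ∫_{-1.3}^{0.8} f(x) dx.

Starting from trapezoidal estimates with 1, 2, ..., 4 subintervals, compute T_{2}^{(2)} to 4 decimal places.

T_{0}^{(0)} (trapezoid, 1 panel, h=2.1000): 0.706591
T_{1}^{(0)} (trapezoid, 2 panels, h=1.0500): 0.940892
T_{2}^{(0)} (trapezoid, 4 panels, h=0.5250): 1.008530
T_{1}^{(1)} = 0.940892 + (0.940892 − 0.706591)/3 = 1.018992
T_{2}^{(1)} = 1.008530 + (1.008530 − 0.940892)/3 = 1.031076
T_{2}^{(2)} = 1.031076 + (1.031076 − 1.018992)/15 = 1.031882

1.0319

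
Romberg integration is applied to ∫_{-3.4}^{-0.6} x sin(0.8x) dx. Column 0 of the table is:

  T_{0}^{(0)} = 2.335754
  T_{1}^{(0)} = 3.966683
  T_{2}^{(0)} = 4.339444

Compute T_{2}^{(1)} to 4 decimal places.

4.4637

Richardson extrapolation on the trapezoidal column (denominator 4−1=3):
T_{2}^{(1)} = 4.339444 + (4.339444 − 3.966683)/3 = 4.463698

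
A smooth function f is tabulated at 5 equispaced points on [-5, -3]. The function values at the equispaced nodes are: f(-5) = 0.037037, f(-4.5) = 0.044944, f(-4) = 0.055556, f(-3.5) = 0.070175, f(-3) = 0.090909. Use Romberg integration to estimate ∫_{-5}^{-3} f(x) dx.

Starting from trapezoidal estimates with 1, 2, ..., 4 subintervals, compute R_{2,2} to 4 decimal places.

0.1166

R_{0,0} (trapezoid, 1 panel, h=2.0000): 0.127946
R_{1,0} (trapezoid, 2 panels, h=1.0000): 0.119529
R_{2,0} (trapezoid, 4 panels, h=0.5000): 0.117324
R_{1,1} = 0.119529 + (0.119529 − 0.127946)/3 = 0.116723
R_{2,1} = 0.117324 + (0.117324 − 0.119529)/3 = 0.116589
R_{2,2} = 0.116589 + (0.116589 − 0.116723)/15 = 0.116580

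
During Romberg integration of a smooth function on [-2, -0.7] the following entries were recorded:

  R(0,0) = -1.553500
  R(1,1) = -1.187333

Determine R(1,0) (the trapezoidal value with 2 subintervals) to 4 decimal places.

From R(1,1) = (4·R(1,0) − R(0,0))/3, solve for R(1,0):
4·R(1,0) = 3·(-1.187333) + (-1.553500) = -5.115499
R(1,0) = -1.278875

-1.2789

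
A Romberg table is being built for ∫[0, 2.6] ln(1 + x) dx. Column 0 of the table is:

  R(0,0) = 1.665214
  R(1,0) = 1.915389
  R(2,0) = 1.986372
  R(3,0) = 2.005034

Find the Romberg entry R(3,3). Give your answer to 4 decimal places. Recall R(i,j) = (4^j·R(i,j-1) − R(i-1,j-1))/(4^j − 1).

R(1,1) = 1.915389 + (1.915389 − 1.665214)/3 = 1.998781
R(2,1) = 1.986372 + (1.986372 − 1.915389)/3 = 2.010033
R(3,1) = 2.005034 + (2.005034 − 1.986372)/3 = 2.011255
R(2,2) = (16·2.010033 − 1.998781) / 15 = 2.010783
R(3,2) = 2.011255 + (2.011255 − 2.010033)/15 = 2.011336
R(3,3) = (64·2.011336 − 2.010783) / 63 = 2.011345
(Column j=1 coincides with Simpson's rule on the same nodes.)

2.0113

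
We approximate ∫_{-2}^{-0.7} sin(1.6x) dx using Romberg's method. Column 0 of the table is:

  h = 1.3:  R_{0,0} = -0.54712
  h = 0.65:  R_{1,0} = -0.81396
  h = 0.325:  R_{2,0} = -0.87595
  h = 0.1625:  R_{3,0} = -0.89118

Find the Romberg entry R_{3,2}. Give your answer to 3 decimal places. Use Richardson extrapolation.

Richardson extrapolation on the trapezoidal column (denominator 4−1=3):
R_{2,1} = (4·(-0.87595) − (-0.81396)) / 3 = -0.89661
R_{3,1} = (4·(-0.89118) − (-0.87595)) / 3 = -0.89626
R_{3,2} = -0.89626 + (-0.89626 − (-0.89661))/15 = -0.89624

-0.896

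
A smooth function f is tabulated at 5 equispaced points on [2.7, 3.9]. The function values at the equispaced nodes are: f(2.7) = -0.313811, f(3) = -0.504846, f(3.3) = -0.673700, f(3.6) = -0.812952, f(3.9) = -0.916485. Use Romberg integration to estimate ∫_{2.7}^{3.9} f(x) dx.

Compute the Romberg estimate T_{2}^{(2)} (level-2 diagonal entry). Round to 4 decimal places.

-0.7849

T_{0}^{(0)} (trapezoid, 1 panel, h=1.2000): -0.738178
T_{1}^{(0)} (trapezoid, 2 panels, h=0.6000): -0.773309
T_{2}^{(0)} (trapezoid, 4 panels, h=0.3000): -0.781994
T_{1}^{(1)} = -0.773309 + (-0.773309 − (-0.738178))/3 = -0.785019
T_{2}^{(1)} = -0.781994 + (-0.781994 − (-0.773309))/3 = -0.784889
T_{2}^{(2)} = -0.784889 + (-0.784889 − (-0.785019))/15 = -0.784880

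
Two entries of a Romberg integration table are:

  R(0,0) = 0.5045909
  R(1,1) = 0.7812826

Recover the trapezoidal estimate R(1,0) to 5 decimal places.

0.71211

From R(1,1) = (4·R(1,0) − R(0,0))/3, solve for R(1,0):
4·R(1,0) = 3·0.7812826 + 0.5045909 = 2.8484387
R(1,0) = 0.7121097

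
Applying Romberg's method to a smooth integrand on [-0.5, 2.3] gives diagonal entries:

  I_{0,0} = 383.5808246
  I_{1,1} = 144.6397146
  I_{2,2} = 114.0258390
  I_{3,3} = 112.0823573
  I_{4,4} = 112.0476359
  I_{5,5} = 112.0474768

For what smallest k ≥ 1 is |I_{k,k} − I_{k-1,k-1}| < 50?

k = 2

|I_{1,1} − I_{0,0}| = 238.9411100 ≥ 50
|I_{2,2} − I_{1,1}| = 30.6138756 < 50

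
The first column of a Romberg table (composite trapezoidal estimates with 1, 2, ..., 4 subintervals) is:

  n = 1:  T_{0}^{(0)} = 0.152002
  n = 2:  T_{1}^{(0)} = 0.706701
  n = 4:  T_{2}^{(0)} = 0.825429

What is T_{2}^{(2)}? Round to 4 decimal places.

0.8632

Richardson extrapolation on the trapezoidal column (denominator 4−1=3):
T_{1}^{(1)} = 0.706701 + (0.706701 − 0.152002)/3 = 0.891601
T_{2}^{(1)} = (4·0.825429 − 0.706701) / 3 = 0.865005
T_{2}^{(2)} = 0.865005 + (0.865005 − 0.891601)/15 = 0.863232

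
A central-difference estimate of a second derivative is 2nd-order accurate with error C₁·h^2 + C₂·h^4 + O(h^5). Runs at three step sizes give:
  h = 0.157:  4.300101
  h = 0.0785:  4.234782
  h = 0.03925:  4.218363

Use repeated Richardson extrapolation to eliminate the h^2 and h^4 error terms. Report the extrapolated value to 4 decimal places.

4.2129

First eliminate the h^2 term (factor 2^2 = 4):
  B₁ = (4·4.234782 − 4.300101)/3 = 4.213009
  B₂ = (4·4.218363 − 4.234782)/3 = 4.212890
Then eliminate the h^4 term (factor 2^4 = 16):
  (16·4.212890 − 4.213009)/15 = 4.212882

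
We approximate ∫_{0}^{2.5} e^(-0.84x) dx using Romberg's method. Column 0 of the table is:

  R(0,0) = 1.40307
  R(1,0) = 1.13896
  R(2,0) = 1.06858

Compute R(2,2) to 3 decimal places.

Richardson extrapolation on the trapezoidal column (denominator 4−1=3):
R(1,1) = 1.13896 + (1.13896 − 1.40307)/3 = 1.05092
R(2,1) = (4·1.06858 − 1.13896) / 3 = 1.04512
R(2,2) = 1.04512 + (1.04512 − 1.05092)/15 = 1.04473
(Column j=1 coincides with Simpson's rule on the same nodes.)

1.045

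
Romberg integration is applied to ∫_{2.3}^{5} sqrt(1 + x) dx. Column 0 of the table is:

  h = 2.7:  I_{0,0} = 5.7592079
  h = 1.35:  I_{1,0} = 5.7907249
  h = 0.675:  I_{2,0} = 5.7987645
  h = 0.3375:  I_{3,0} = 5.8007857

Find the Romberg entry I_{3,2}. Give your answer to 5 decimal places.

5.80146

Richardson extrapolation on the trapezoidal column (denominator 4−1=3):
I_{2,1} = (4·5.7987645 − 5.7907249) / 3 = 5.8014444
I_{3,1} = (4·5.8007857 − 5.7987645) / 3 = 5.8014594
I_{3,2} = (16·5.8014594 − 5.8014444) / 15 = 5.8014604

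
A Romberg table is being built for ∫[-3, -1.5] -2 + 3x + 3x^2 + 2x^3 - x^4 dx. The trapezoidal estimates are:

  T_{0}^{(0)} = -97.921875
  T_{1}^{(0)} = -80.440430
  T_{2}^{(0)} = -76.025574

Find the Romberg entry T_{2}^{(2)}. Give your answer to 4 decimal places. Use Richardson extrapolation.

Richardson extrapolation on the trapezoidal column (denominator 4−1=3):
T_{1}^{(1)} = (4·(-80.440430) − (-97.921875)) / 3 = -74.613282
T_{2}^{(1)} = -76.025574 + (-76.025574 − (-80.440430))/3 = -74.553955
T_{2}^{(2)} = -74.553955 + (-74.553955 − (-74.613282))/15 = -74.550000
(Column j=1 coincides with Simpson's rule on the same nodes.)

-74.5500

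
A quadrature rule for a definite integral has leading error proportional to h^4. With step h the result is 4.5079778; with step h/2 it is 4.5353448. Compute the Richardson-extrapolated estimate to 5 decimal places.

Extrapolated value = (16·A(h/2) − A(h)) / (16 − 1)
= (16·4.5353448 − 4.5079778) / 15
= 68.0575390 / 15 = 4.5371693

4.53717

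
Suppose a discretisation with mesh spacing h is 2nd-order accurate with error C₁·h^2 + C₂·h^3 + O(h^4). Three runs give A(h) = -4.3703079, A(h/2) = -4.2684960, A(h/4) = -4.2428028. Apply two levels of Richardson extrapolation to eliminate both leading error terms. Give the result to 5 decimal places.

First eliminate the h^2 term (factor 2^2 = 4):
  B₁ = (4·(-4.2684960) − (-4.3703079))/3 = -4.2345587
  B₂ = (4·(-4.2428028) − (-4.2684960))/3 = -4.2342384
Then eliminate the h^3 term (factor 2^3 = 8):
  (8·(-4.2342384) − (-4.2345587))/7 = -4.2341926

-4.23419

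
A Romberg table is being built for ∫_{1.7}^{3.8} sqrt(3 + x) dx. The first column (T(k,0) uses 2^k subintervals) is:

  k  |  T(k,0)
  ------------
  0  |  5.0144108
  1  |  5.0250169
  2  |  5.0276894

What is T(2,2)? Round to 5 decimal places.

Richardson extrapolation on the trapezoidal column (denominator 4−1=3):
T(1,1) = 5.0250169 + (5.0250169 − 5.0144108)/3 = 5.0285523
T(2,1) = (4·5.0276894 − 5.0250169) / 3 = 5.0285802
T(2,2) = 5.0285802 + (5.0285802 − 5.0285523)/15 = 5.0285821
(Column j=1 coincides with Simpson's rule on the same nodes.)

5.02858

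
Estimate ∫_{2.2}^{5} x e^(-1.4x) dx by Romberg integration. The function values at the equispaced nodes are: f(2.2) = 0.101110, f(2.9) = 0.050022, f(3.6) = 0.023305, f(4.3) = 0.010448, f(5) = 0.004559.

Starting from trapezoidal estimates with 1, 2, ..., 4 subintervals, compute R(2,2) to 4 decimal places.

0.0919

R(0,0) (trapezoid, 1 panel, h=2.8000): 0.147937
R(1,0) (trapezoid, 2 panels, h=1.4000): 0.106595
R(2,0) (trapezoid, 4 panels, h=0.7000): 0.095627
R(1,1) = 0.106595 + (0.106595 − 0.147937)/3 = 0.092814
R(2,1) = 0.095627 + (0.095627 − 0.106595)/3 = 0.091971
R(2,2) = 0.091971 + (0.091971 − 0.092814)/15 = 0.091915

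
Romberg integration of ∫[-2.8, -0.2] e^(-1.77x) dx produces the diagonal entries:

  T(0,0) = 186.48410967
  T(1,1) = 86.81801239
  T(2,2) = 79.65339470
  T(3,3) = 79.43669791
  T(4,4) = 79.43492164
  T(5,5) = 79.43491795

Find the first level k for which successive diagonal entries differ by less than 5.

|T(1,1) − T(0,0)| = 99.66609728 ≥ 5
|T(2,2) − T(1,1)| = 7.16461769 ≥ 5
|T(3,3) − T(2,2)| = 0.21669679 < 5

k = 3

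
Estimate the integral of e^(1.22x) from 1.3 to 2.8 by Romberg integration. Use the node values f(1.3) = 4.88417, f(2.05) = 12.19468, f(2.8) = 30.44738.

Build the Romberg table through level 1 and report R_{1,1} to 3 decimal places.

21.028

R_{0,0} (trapezoid, 1 panel, h=1.5000): 26.49866
R_{1,0} (trapezoid, 2 panels, h=0.7500): 22.39534
R_{1,1} = 22.39534 + (22.39534 − 26.49866)/3 = 21.02757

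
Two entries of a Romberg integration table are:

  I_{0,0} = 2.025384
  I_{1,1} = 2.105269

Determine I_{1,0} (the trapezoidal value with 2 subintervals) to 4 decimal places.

2.0853

From I_{1,1} = (4·I_{1,0} − I_{0,0})/3, solve for I_{1,0}:
4·I_{1,0} = 3·2.105269 + 2.025384 = 8.341191
I_{1,0} = 2.085298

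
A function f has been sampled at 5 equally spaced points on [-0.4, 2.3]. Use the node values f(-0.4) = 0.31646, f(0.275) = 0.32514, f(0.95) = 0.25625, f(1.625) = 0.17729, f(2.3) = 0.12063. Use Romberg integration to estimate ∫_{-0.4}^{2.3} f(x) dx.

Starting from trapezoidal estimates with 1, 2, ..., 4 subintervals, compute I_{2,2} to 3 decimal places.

I_{0,0} (trapezoid, 1 panel, h=2.7000): 0.59007
I_{1,0} (trapezoid, 2 panels, h=1.3500): 0.64097
I_{2,0} (trapezoid, 4 panels, h=0.6750): 0.65963
I_{1,1} = 0.64097 + (0.64097 − 0.59007)/3 = 0.65794
I_{2,1} = 0.65963 + (0.65963 − 0.64097)/3 = 0.66585
I_{2,2} = 0.66585 + (0.66585 − 0.65794)/15 = 0.66638

0.666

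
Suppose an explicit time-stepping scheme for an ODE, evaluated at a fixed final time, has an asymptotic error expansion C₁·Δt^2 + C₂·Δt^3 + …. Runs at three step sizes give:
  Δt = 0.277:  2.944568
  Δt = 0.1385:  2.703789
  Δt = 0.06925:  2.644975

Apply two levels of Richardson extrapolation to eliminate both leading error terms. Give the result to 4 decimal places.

2.6256

First eliminate the Δt^2 term (factor 2^2 = 4):
  B₁ = (4·2.703789 − 2.944568)/3 = 2.623529
  B₂ = (4·2.644975 − 2.703789)/3 = 2.625370
Then eliminate the Δt^3 term (factor 2^3 = 8):
  (8·2.625370 − 2.623529)/7 = 2.625633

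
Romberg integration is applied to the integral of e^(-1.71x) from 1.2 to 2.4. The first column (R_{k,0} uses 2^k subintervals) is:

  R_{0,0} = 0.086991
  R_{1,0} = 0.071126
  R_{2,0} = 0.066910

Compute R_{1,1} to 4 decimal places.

0.0658

Richardson extrapolation on the trapezoidal column (denominator 4−1=3):
R_{1,1} = (4·0.071126 − 0.086991) / 3 = 0.065838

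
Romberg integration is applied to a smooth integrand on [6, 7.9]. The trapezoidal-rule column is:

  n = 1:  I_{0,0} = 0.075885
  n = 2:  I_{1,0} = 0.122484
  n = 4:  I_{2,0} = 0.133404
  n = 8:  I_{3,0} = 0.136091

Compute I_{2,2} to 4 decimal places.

Richardson extrapolation on the trapezoidal column (denominator 4−1=3):
I_{1,1} = 0.122484 + (0.122484 − 0.075885)/3 = 0.138017
I_{2,1} = (4·0.133404 − 0.122484) / 3 = 0.137044
I_{2,2} = 0.137044 + (0.137044 − 0.138017)/15 = 0.136979

0.1370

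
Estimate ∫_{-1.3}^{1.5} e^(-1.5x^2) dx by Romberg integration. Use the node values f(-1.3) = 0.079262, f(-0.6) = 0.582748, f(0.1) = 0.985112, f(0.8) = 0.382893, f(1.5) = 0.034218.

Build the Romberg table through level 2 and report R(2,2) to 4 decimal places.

1.3538

R(0,0) (trapezoid, 1 panel, h=2.8000): 0.158872
R(1,0) (trapezoid, 2 panels, h=1.4000): 1.458593
R(2,0) (trapezoid, 4 panels, h=0.7000): 1.405245
R(1,1) = 1.458593 + (1.458593 − 0.158872)/3 = 1.891833
R(2,1) = 1.405245 + (1.405245 − 1.458593)/3 = 1.387462
R(2,2) = 1.387462 + (1.387462 − 1.891833)/15 = 1.353837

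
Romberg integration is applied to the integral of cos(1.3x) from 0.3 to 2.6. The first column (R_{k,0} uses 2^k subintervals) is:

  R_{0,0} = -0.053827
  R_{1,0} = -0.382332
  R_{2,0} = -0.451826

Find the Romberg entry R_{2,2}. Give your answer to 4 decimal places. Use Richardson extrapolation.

-0.4739

R_{1,1} = -0.382332 + (-0.382332 − (-0.053827))/3 = -0.491834
R_{2,1} = -0.451826 + (-0.451826 − (-0.382332))/3 = -0.474991
R_{2,2} = -0.474991 + (-0.474991 − (-0.491834))/15 = -0.473868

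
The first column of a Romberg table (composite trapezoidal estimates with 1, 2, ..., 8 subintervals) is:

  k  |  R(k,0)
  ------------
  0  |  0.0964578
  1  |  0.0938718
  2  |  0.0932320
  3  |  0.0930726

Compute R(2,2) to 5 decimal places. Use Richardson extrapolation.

R(1,1) = (4·0.0938718 − 0.0964578) / 3 = 0.0930098
R(2,1) = (4·0.0932320 − 0.0938718) / 3 = 0.0930187
R(2,2) = (16·0.0930187 − 0.0930098) / 15 = 0.0930193
(Column j=1 coincides with Simpson's rule on the same nodes.)

0.09302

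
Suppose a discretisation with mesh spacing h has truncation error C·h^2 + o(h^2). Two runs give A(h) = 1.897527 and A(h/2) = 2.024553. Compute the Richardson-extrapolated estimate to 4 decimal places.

The leading error scales as h^2; refining by a factor of 2 reduces it by 2^2 = 4.
Extrapolated value = (4·A(h/2) − A(h)) / (4 − 1)
= (4·2.024553 − 1.897527) / 3
= 6.200685 / 3 = 2.066895

2.0669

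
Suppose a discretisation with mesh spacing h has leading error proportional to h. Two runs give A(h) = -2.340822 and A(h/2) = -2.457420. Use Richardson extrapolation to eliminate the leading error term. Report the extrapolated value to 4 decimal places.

Extrapolated value = (2·A(h/2) − A(h)) / (2 − 1)
= (2·(-2.457420) − (-2.340822)) / 1
= -2.574018 / 1 = -2.574018

-2.5740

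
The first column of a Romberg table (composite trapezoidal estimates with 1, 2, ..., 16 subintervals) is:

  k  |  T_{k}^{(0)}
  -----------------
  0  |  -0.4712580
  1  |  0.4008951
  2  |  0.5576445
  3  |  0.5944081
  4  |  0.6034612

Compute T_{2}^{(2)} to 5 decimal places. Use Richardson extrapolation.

0.60445

T_{1}^{(1)} = (4·0.4008951 − (-0.4712580)) / 3 = 0.6916128
T_{2}^{(1)} = (4·0.5576445 − 0.4008951) / 3 = 0.6098943
T_{2}^{(2)} = (16·0.6098943 − 0.6916128) / 15 = 0.6044464
(Column j=1 coincides with Simpson's rule on the same nodes.)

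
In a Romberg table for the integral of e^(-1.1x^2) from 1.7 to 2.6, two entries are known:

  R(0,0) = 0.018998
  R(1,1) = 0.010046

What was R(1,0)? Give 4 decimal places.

0.0123

From R(1,1) = (4·R(1,0) − R(0,0))/3, solve for R(1,0):
4·R(1,0) = 3·0.010046 + 0.018998 = 0.049136
R(1,0) = 0.012284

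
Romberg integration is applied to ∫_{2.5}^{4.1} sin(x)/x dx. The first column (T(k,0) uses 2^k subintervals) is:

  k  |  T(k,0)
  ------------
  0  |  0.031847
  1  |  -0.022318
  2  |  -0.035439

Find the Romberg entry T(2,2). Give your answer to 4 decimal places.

T(1,1) = -0.022318 + (-0.022318 − 0.031847)/3 = -0.040373
T(2,1) = -0.035439 + (-0.035439 − (-0.022318))/3 = -0.039813
T(2,2) = (16·(-0.039813) − (-0.040373)) / 15 = -0.039776

-0.0398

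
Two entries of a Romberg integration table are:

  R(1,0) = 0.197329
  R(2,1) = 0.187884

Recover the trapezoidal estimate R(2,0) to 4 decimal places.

From R(2,1) = (4·R(2,0) − R(1,0))/3, solve for R(2,0):
4·R(2,0) = 3·0.187884 + 0.197329 = 0.760981
R(2,0) = 0.190245

0.1902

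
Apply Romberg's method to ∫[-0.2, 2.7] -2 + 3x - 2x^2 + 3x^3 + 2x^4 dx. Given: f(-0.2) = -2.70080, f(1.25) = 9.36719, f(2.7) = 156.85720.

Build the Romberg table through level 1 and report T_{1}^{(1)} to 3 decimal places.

92.619

T_{0}^{(0)} (trapezoid, 1 panel, h=2.9000): 223.52678
T_{1}^{(0)} (trapezoid, 2 panels, h=1.4500): 125.34582
T_{1}^{(1)} = 125.34582 + (125.34582 − 223.52678)/3 = 92.61883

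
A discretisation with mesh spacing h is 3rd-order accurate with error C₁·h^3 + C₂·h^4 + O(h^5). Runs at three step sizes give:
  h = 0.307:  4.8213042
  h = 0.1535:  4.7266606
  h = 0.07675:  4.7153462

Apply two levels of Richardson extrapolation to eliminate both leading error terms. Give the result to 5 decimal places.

4.71377

First eliminate the h^3 term (factor 2^3 = 8):
  B₁ = (8·4.7266606 − 4.8213042)/7 = 4.7131401
  B₂ = (8·4.7153462 − 4.7266606)/7 = 4.7137299
Then eliminate the h^4 term (factor 2^4 = 16):
  (16·4.7137299 − 4.7131401)/15 = 4.7137692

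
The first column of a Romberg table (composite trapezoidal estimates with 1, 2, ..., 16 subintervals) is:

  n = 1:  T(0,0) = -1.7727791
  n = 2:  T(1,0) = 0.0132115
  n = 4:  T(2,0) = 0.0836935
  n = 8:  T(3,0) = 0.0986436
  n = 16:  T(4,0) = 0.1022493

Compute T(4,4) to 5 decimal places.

Richardson extrapolation on the trapezoidal column (denominator 4−1=3):
T(1,1) = 0.0132115 + (0.0132115 − (-1.7727791))/3 = 0.6085417
T(2,1) = 0.0836935 + (0.0836935 − 0.0132115)/3 = 0.1071875
T(3,1) = 0.0986436 + (0.0986436 − 0.0836935)/3 = 0.1036270
T(4,1) = 0.1022493 + (0.1022493 − 0.0986436)/3 = 0.1034512
T(2,2) = (16·0.1071875 − 0.6085417) / 15 = 0.0737639
T(3,2) = (16·0.1036270 − 0.1071875) / 15 = 0.1033896
T(4,2) = 0.1034512 + (0.1034512 − 0.1036270)/15 = 0.1034395
T(3,3) = 0.1033896 + (0.1033896 − 0.0737639)/63 = 0.1038598
T(4,3) = 0.1034395 + (0.1034395 − 0.1033896)/63 = 0.1034403
T(4,4) = 0.1034403 + (0.1034403 − 0.1038598)/255 = 0.1034387

0.10344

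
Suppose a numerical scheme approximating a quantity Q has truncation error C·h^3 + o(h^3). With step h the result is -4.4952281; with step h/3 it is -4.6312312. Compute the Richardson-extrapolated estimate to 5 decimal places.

-4.63646

Extrapolated value = (27·A(h/3) − A(h)) / (27 − 1)
= (27·(-4.6312312) − (-4.4952281)) / 26
= -120.5480143 / 26 = -4.6364621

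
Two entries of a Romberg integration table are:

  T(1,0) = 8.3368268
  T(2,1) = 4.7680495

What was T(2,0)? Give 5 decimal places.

5.66024

From T(2,1) = (4·T(2,0) − T(1,0))/3, solve for T(2,0):
4·T(2,0) = 3·4.7680495 + 8.3368268 = 22.6409753
T(2,0) = 5.6602438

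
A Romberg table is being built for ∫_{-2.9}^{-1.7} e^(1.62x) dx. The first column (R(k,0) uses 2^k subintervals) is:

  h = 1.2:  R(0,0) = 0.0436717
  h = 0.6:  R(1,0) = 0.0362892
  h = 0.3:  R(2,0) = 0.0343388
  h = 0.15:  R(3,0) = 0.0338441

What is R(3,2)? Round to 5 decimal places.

R(2,1) = (4·0.0343388 − 0.0362892) / 3 = 0.0336887
R(3,1) = (4·0.0338441 − 0.0343388) / 3 = 0.0336792
R(3,2) = (16·0.0336792 − 0.0336887) / 15 = 0.0336786
(Column j=1 coincides with Simpson's rule on the same nodes.)

0.03368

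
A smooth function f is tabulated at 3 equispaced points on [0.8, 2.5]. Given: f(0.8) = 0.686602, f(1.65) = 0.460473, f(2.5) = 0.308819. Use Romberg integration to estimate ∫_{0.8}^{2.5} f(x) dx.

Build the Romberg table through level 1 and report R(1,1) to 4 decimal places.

R(0,0) (trapezoid, 1 panel, h=1.7000): 0.846108
R(1,0) (trapezoid, 2 panels, h=0.8500): 0.814456
R(1,1) = 0.814456 + (0.814456 − 0.846108)/3 = 0.803905

0.8039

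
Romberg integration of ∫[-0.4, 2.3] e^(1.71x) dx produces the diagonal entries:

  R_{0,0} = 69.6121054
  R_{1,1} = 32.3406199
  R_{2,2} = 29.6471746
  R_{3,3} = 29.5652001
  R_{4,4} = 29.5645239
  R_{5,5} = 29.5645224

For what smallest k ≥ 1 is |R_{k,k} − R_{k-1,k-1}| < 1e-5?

|R_{1,1} − R_{0,0}| = 37.2714855 ≥ 1e-5
|R_{2,2} − R_{1,1}| = 2.6934453 ≥ 1e-5
|R_{3,3} − R_{2,2}| = 0.0819745 ≥ 1e-5
|R_{4,4} − R_{3,3}| = 0.0006762 ≥ 1e-5
|R_{5,5} − R_{4,4}| = 0.0000015 < 1e-5

k = 5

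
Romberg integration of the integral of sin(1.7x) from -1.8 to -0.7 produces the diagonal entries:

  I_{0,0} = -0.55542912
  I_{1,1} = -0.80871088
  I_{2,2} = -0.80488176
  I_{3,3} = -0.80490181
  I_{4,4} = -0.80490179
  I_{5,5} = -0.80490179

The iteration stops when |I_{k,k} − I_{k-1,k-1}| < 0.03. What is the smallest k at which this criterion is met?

|I_{1,1} − I_{0,0}| = 0.25328176 ≥ 0.03
|I_{2,2} − I_{1,1}| = 0.00382912 < 0.03

k = 2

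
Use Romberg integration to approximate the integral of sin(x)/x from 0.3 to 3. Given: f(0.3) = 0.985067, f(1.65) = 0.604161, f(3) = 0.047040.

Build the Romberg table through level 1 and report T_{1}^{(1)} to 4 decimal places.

1.5519

T_{0}^{(0)} (trapezoid, 1 panel, h=2.7000): 1.393344
T_{1}^{(0)} (trapezoid, 2 panels, h=1.3500): 1.512290
T_{1}^{(1)} = 1.512290 + (1.512290 − 1.393344)/3 = 1.551939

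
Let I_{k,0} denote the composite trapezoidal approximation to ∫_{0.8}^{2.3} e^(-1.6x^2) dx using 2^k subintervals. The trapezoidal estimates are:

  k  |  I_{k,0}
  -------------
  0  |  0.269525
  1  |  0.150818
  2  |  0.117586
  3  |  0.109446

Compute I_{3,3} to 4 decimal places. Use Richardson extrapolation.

0.1068

Richardson extrapolation on the trapezoidal column (denominator 4−1=3):
I_{1,1} = 0.150818 + (0.150818 − 0.269525)/3 = 0.111249
I_{2,1} = (4·0.117586 − 0.150818) / 3 = 0.106509
I_{3,1} = 0.109446 + (0.109446 − 0.117586)/3 = 0.106733
I_{2,2} = 0.106509 + (0.106509 − 0.111249)/15 = 0.106193
I_{3,2} = 0.106733 + (0.106733 − 0.106509)/15 = 0.106748
I_{3,3} = (64·0.106748 − 0.106193) / 63 = 0.106757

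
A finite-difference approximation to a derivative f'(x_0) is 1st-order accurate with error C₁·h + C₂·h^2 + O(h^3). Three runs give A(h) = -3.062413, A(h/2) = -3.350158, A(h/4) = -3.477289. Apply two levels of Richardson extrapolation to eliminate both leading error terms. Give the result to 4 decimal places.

First eliminate the h term (factor 2^1 = 2):
  B₁ = (2·(-3.350158) − (-3.062413))/1 = -3.637903
  B₂ = (2·(-3.477289) − (-3.350158))/1 = -3.604420
Then eliminate the h^2 term (factor 2^2 = 4):
  (4·(-3.604420) − (-3.637903))/3 = -3.593259

-3.5933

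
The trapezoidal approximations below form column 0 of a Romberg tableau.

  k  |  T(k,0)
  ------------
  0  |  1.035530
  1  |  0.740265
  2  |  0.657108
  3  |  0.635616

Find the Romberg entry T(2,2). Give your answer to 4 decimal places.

Richardson extrapolation on the trapezoidal column (denominator 4−1=3):
T(1,1) = 0.740265 + (0.740265 − 1.035530)/3 = 0.641843
T(2,1) = (4·0.657108 − 0.740265) / 3 = 0.629389
T(2,2) = 0.629389 + (0.629389 − 0.641843)/15 = 0.628559
(Column j=1 coincides with Simpson's rule on the same nodes.)

0.6286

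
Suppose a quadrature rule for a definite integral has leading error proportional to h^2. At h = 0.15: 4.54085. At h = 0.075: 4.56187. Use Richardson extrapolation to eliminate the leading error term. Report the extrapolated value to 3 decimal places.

4.569

The leading error scales as h^2; refining by a factor of 2 reduces it by 2^2 = 4.
Extrapolated value = (4·A(h/2) − A(h)) / (4 − 1)
= (4·4.56187 − 4.54085) / 3
= 13.70663 / 3 = 4.56888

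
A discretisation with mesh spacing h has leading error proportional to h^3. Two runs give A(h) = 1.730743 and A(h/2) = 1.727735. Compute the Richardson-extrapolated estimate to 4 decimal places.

1.7273

Extrapolated value = (8·A(h/2) − A(h)) / (8 − 1)
= (8·1.727735 − 1.730743) / 7
= 12.091137 / 7 = 1.727305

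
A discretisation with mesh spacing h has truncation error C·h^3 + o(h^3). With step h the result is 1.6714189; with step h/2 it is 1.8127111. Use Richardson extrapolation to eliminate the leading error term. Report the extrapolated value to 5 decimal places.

1.83290

Extrapolated value = (8·A(h/2) − A(h)) / (8 − 1)
= (8·1.8127111 − 1.6714189) / 7
= 12.8302699 / 7 = 1.8328957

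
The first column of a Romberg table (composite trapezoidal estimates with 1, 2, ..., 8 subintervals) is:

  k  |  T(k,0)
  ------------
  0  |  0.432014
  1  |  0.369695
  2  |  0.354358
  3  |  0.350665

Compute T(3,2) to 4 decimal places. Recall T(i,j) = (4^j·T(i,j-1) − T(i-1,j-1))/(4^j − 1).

0.3494

T(2,1) = 0.354358 + (0.354358 − 0.369695)/3 = 0.349246
T(3,1) = 0.350665 + (0.350665 − 0.354358)/3 = 0.349434
T(3,2) = 0.349434 + (0.349434 − 0.349246)/15 = 0.349447
(Column j=1 coincides with Simpson's rule on the same nodes.)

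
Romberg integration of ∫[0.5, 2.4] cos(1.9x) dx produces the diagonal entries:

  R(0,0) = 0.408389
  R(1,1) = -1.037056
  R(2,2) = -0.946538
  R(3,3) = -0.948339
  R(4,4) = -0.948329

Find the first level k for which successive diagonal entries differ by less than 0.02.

|R(1,1) − R(0,0)| = 1.445445 ≥ 0.02
|R(2,2) − R(1,1)| = 0.090518 ≥ 0.02
|R(3,3) − R(2,2)| = 0.001801 < 0.02

k = 3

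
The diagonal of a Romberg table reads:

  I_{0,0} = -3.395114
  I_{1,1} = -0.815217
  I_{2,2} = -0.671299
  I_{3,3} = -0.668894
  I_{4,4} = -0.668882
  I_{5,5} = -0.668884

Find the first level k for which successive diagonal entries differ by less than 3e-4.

k = 4

|I_{1,1} − I_{0,0}| = 2.579897 ≥ 3e-4
|I_{2,2} − I_{1,1}| = 0.143918 ≥ 3e-4
|I_{3,3} − I_{2,2}| = 0.002405 ≥ 3e-4
|I_{4,4} − I_{3,3}| = 0.000012 < 3e-4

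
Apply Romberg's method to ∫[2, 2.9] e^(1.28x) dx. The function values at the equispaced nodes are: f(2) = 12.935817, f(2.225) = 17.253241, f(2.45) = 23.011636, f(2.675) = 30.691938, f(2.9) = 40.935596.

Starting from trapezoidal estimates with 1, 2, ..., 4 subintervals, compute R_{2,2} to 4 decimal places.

21.8749

R_{0,0} (trapezoid, 1 panel, h=0.9000): 24.242136
R_{1,0} (trapezoid, 2 panels, h=0.4500): 22.476304
R_{2,0} (trapezoid, 4 panels, h=0.2250): 22.025817
R_{1,1} = 22.476304 + (22.476304 − 24.242136)/3 = 21.887693
R_{2,1} = 22.025817 + (22.025817 − 22.476304)/3 = 21.875655
R_{2,2} = 21.875655 + (21.875655 − 21.887693)/15 = 21.874852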